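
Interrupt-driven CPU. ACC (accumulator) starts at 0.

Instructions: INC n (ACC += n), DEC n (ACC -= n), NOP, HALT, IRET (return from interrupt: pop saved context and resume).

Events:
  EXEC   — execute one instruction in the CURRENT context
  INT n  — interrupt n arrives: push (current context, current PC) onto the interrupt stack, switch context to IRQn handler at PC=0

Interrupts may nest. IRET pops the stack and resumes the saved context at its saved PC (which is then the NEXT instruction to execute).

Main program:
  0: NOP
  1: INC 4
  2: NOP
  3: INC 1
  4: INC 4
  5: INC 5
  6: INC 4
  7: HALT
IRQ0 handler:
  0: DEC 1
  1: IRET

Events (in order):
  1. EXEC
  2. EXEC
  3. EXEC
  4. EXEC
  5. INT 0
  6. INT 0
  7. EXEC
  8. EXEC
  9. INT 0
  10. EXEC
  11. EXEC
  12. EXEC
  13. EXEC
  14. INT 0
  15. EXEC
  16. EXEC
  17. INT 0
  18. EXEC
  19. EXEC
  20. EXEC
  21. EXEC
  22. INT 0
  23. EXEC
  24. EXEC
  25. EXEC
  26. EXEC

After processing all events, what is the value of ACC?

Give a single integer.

Event 1 (EXEC): [MAIN] PC=0: NOP
Event 2 (EXEC): [MAIN] PC=1: INC 4 -> ACC=4
Event 3 (EXEC): [MAIN] PC=2: NOP
Event 4 (EXEC): [MAIN] PC=3: INC 1 -> ACC=5
Event 5 (INT 0): INT 0 arrives: push (MAIN, PC=4), enter IRQ0 at PC=0 (depth now 1)
Event 6 (INT 0): INT 0 arrives: push (IRQ0, PC=0), enter IRQ0 at PC=0 (depth now 2)
Event 7 (EXEC): [IRQ0] PC=0: DEC 1 -> ACC=4
Event 8 (EXEC): [IRQ0] PC=1: IRET -> resume IRQ0 at PC=0 (depth now 1)
Event 9 (INT 0): INT 0 arrives: push (IRQ0, PC=0), enter IRQ0 at PC=0 (depth now 2)
Event 10 (EXEC): [IRQ0] PC=0: DEC 1 -> ACC=3
Event 11 (EXEC): [IRQ0] PC=1: IRET -> resume IRQ0 at PC=0 (depth now 1)
Event 12 (EXEC): [IRQ0] PC=0: DEC 1 -> ACC=2
Event 13 (EXEC): [IRQ0] PC=1: IRET -> resume MAIN at PC=4 (depth now 0)
Event 14 (INT 0): INT 0 arrives: push (MAIN, PC=4), enter IRQ0 at PC=0 (depth now 1)
Event 15 (EXEC): [IRQ0] PC=0: DEC 1 -> ACC=1
Event 16 (EXEC): [IRQ0] PC=1: IRET -> resume MAIN at PC=4 (depth now 0)
Event 17 (INT 0): INT 0 arrives: push (MAIN, PC=4), enter IRQ0 at PC=0 (depth now 1)
Event 18 (EXEC): [IRQ0] PC=0: DEC 1 -> ACC=0
Event 19 (EXEC): [IRQ0] PC=1: IRET -> resume MAIN at PC=4 (depth now 0)
Event 20 (EXEC): [MAIN] PC=4: INC 4 -> ACC=4
Event 21 (EXEC): [MAIN] PC=5: INC 5 -> ACC=9
Event 22 (INT 0): INT 0 arrives: push (MAIN, PC=6), enter IRQ0 at PC=0 (depth now 1)
Event 23 (EXEC): [IRQ0] PC=0: DEC 1 -> ACC=8
Event 24 (EXEC): [IRQ0] PC=1: IRET -> resume MAIN at PC=6 (depth now 0)
Event 25 (EXEC): [MAIN] PC=6: INC 4 -> ACC=12
Event 26 (EXEC): [MAIN] PC=7: HALT

Answer: 12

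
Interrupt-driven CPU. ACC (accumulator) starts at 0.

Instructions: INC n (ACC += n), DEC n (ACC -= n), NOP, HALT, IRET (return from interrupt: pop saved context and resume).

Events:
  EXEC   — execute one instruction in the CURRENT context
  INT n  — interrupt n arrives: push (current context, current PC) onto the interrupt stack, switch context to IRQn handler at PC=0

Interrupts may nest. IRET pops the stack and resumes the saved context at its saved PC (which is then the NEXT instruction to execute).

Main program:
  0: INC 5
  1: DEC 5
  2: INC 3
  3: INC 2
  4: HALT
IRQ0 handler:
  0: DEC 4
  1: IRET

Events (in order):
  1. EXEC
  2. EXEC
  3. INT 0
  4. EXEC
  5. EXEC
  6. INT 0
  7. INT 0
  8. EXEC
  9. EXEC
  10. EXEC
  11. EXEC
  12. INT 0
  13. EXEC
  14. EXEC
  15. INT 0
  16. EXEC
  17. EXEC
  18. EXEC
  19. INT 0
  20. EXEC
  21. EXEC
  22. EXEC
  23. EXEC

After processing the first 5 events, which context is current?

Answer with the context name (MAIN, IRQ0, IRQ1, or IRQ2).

Event 1 (EXEC): [MAIN] PC=0: INC 5 -> ACC=5
Event 2 (EXEC): [MAIN] PC=1: DEC 5 -> ACC=0
Event 3 (INT 0): INT 0 arrives: push (MAIN, PC=2), enter IRQ0 at PC=0 (depth now 1)
Event 4 (EXEC): [IRQ0] PC=0: DEC 4 -> ACC=-4
Event 5 (EXEC): [IRQ0] PC=1: IRET -> resume MAIN at PC=2 (depth now 0)

Answer: MAIN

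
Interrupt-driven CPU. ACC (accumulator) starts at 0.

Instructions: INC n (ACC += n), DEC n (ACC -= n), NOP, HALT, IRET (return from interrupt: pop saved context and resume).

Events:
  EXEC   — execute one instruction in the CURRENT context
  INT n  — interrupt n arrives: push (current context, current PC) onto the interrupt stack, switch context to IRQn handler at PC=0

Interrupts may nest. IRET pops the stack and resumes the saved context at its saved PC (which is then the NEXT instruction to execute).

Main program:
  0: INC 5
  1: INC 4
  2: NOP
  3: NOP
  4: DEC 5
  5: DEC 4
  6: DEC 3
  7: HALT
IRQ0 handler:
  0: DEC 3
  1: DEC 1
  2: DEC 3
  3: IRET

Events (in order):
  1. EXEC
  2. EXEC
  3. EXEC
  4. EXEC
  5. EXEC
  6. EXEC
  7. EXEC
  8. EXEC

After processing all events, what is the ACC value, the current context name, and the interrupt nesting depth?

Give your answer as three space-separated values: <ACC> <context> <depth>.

Answer: -3 MAIN 0

Derivation:
Event 1 (EXEC): [MAIN] PC=0: INC 5 -> ACC=5
Event 2 (EXEC): [MAIN] PC=1: INC 4 -> ACC=9
Event 3 (EXEC): [MAIN] PC=2: NOP
Event 4 (EXEC): [MAIN] PC=3: NOP
Event 5 (EXEC): [MAIN] PC=4: DEC 5 -> ACC=4
Event 6 (EXEC): [MAIN] PC=5: DEC 4 -> ACC=0
Event 7 (EXEC): [MAIN] PC=6: DEC 3 -> ACC=-3
Event 8 (EXEC): [MAIN] PC=7: HALT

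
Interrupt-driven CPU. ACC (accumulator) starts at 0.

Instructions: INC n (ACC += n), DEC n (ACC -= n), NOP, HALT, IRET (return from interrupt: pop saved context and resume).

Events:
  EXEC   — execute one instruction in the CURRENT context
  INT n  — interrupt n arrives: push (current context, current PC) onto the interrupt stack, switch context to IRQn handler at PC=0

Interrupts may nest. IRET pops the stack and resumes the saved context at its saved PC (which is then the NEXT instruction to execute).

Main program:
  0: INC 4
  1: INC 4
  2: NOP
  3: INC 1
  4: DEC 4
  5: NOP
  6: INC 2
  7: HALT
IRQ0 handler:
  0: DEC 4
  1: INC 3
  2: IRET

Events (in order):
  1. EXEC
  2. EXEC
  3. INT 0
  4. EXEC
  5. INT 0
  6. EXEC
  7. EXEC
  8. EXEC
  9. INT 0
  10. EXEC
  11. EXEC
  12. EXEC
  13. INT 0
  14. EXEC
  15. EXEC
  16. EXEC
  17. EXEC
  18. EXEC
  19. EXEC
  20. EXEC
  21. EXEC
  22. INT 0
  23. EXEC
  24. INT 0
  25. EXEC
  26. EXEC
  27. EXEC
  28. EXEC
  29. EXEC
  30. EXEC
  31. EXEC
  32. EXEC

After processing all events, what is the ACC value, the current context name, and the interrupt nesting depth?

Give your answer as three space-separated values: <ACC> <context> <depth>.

Answer: 1 MAIN 0

Derivation:
Event 1 (EXEC): [MAIN] PC=0: INC 4 -> ACC=4
Event 2 (EXEC): [MAIN] PC=1: INC 4 -> ACC=8
Event 3 (INT 0): INT 0 arrives: push (MAIN, PC=2), enter IRQ0 at PC=0 (depth now 1)
Event 4 (EXEC): [IRQ0] PC=0: DEC 4 -> ACC=4
Event 5 (INT 0): INT 0 arrives: push (IRQ0, PC=1), enter IRQ0 at PC=0 (depth now 2)
Event 6 (EXEC): [IRQ0] PC=0: DEC 4 -> ACC=0
Event 7 (EXEC): [IRQ0] PC=1: INC 3 -> ACC=3
Event 8 (EXEC): [IRQ0] PC=2: IRET -> resume IRQ0 at PC=1 (depth now 1)
Event 9 (INT 0): INT 0 arrives: push (IRQ0, PC=1), enter IRQ0 at PC=0 (depth now 2)
Event 10 (EXEC): [IRQ0] PC=0: DEC 4 -> ACC=-1
Event 11 (EXEC): [IRQ0] PC=1: INC 3 -> ACC=2
Event 12 (EXEC): [IRQ0] PC=2: IRET -> resume IRQ0 at PC=1 (depth now 1)
Event 13 (INT 0): INT 0 arrives: push (IRQ0, PC=1), enter IRQ0 at PC=0 (depth now 2)
Event 14 (EXEC): [IRQ0] PC=0: DEC 4 -> ACC=-2
Event 15 (EXEC): [IRQ0] PC=1: INC 3 -> ACC=1
Event 16 (EXEC): [IRQ0] PC=2: IRET -> resume IRQ0 at PC=1 (depth now 1)
Event 17 (EXEC): [IRQ0] PC=1: INC 3 -> ACC=4
Event 18 (EXEC): [IRQ0] PC=2: IRET -> resume MAIN at PC=2 (depth now 0)
Event 19 (EXEC): [MAIN] PC=2: NOP
Event 20 (EXEC): [MAIN] PC=3: INC 1 -> ACC=5
Event 21 (EXEC): [MAIN] PC=4: DEC 4 -> ACC=1
Event 22 (INT 0): INT 0 arrives: push (MAIN, PC=5), enter IRQ0 at PC=0 (depth now 1)
Event 23 (EXEC): [IRQ0] PC=0: DEC 4 -> ACC=-3
Event 24 (INT 0): INT 0 arrives: push (IRQ0, PC=1), enter IRQ0 at PC=0 (depth now 2)
Event 25 (EXEC): [IRQ0] PC=0: DEC 4 -> ACC=-7
Event 26 (EXEC): [IRQ0] PC=1: INC 3 -> ACC=-4
Event 27 (EXEC): [IRQ0] PC=2: IRET -> resume IRQ0 at PC=1 (depth now 1)
Event 28 (EXEC): [IRQ0] PC=1: INC 3 -> ACC=-1
Event 29 (EXEC): [IRQ0] PC=2: IRET -> resume MAIN at PC=5 (depth now 0)
Event 30 (EXEC): [MAIN] PC=5: NOP
Event 31 (EXEC): [MAIN] PC=6: INC 2 -> ACC=1
Event 32 (EXEC): [MAIN] PC=7: HALT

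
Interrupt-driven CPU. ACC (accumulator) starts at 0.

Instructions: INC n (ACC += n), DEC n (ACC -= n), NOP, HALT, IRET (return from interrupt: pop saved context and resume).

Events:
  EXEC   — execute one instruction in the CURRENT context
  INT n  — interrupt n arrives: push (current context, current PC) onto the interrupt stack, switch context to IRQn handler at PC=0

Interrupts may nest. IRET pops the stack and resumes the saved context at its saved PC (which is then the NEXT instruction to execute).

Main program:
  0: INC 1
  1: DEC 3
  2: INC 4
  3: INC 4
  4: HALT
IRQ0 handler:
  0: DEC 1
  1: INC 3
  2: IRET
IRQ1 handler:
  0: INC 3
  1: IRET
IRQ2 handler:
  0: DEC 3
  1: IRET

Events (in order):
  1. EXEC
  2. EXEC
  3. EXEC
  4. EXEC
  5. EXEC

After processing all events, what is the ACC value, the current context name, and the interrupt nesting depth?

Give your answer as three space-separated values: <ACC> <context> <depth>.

Event 1 (EXEC): [MAIN] PC=0: INC 1 -> ACC=1
Event 2 (EXEC): [MAIN] PC=1: DEC 3 -> ACC=-2
Event 3 (EXEC): [MAIN] PC=2: INC 4 -> ACC=2
Event 4 (EXEC): [MAIN] PC=3: INC 4 -> ACC=6
Event 5 (EXEC): [MAIN] PC=4: HALT

Answer: 6 MAIN 0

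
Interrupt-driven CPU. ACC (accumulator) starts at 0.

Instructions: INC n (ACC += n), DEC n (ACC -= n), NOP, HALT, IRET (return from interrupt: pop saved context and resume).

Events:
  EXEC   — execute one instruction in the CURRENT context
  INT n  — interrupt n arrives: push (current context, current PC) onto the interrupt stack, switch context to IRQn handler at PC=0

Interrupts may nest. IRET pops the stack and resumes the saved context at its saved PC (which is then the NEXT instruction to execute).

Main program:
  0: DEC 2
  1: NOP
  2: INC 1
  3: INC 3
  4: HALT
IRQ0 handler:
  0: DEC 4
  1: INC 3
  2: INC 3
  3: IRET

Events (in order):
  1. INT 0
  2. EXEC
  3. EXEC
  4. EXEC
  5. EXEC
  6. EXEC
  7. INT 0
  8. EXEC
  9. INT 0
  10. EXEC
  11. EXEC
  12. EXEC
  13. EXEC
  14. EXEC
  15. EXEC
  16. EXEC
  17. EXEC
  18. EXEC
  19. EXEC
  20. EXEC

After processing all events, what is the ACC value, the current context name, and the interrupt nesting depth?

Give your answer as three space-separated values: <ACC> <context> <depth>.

Answer: 8 MAIN 0

Derivation:
Event 1 (INT 0): INT 0 arrives: push (MAIN, PC=0), enter IRQ0 at PC=0 (depth now 1)
Event 2 (EXEC): [IRQ0] PC=0: DEC 4 -> ACC=-4
Event 3 (EXEC): [IRQ0] PC=1: INC 3 -> ACC=-1
Event 4 (EXEC): [IRQ0] PC=2: INC 3 -> ACC=2
Event 5 (EXEC): [IRQ0] PC=3: IRET -> resume MAIN at PC=0 (depth now 0)
Event 6 (EXEC): [MAIN] PC=0: DEC 2 -> ACC=0
Event 7 (INT 0): INT 0 arrives: push (MAIN, PC=1), enter IRQ0 at PC=0 (depth now 1)
Event 8 (EXEC): [IRQ0] PC=0: DEC 4 -> ACC=-4
Event 9 (INT 0): INT 0 arrives: push (IRQ0, PC=1), enter IRQ0 at PC=0 (depth now 2)
Event 10 (EXEC): [IRQ0] PC=0: DEC 4 -> ACC=-8
Event 11 (EXEC): [IRQ0] PC=1: INC 3 -> ACC=-5
Event 12 (EXEC): [IRQ0] PC=2: INC 3 -> ACC=-2
Event 13 (EXEC): [IRQ0] PC=3: IRET -> resume IRQ0 at PC=1 (depth now 1)
Event 14 (EXEC): [IRQ0] PC=1: INC 3 -> ACC=1
Event 15 (EXEC): [IRQ0] PC=2: INC 3 -> ACC=4
Event 16 (EXEC): [IRQ0] PC=3: IRET -> resume MAIN at PC=1 (depth now 0)
Event 17 (EXEC): [MAIN] PC=1: NOP
Event 18 (EXEC): [MAIN] PC=2: INC 1 -> ACC=5
Event 19 (EXEC): [MAIN] PC=3: INC 3 -> ACC=8
Event 20 (EXEC): [MAIN] PC=4: HALT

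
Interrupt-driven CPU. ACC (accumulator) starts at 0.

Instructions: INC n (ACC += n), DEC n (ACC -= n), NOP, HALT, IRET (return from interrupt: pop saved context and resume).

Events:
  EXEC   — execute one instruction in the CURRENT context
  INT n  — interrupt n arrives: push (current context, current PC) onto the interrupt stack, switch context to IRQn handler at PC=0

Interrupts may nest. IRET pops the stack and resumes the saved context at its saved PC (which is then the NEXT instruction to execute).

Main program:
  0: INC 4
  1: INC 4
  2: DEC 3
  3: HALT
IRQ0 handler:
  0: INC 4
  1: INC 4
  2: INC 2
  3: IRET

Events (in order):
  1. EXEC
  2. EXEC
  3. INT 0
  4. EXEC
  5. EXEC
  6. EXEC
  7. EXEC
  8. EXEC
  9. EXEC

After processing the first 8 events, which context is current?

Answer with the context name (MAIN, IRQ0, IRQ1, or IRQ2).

Answer: MAIN

Derivation:
Event 1 (EXEC): [MAIN] PC=0: INC 4 -> ACC=4
Event 2 (EXEC): [MAIN] PC=1: INC 4 -> ACC=8
Event 3 (INT 0): INT 0 arrives: push (MAIN, PC=2), enter IRQ0 at PC=0 (depth now 1)
Event 4 (EXEC): [IRQ0] PC=0: INC 4 -> ACC=12
Event 5 (EXEC): [IRQ0] PC=1: INC 4 -> ACC=16
Event 6 (EXEC): [IRQ0] PC=2: INC 2 -> ACC=18
Event 7 (EXEC): [IRQ0] PC=3: IRET -> resume MAIN at PC=2 (depth now 0)
Event 8 (EXEC): [MAIN] PC=2: DEC 3 -> ACC=15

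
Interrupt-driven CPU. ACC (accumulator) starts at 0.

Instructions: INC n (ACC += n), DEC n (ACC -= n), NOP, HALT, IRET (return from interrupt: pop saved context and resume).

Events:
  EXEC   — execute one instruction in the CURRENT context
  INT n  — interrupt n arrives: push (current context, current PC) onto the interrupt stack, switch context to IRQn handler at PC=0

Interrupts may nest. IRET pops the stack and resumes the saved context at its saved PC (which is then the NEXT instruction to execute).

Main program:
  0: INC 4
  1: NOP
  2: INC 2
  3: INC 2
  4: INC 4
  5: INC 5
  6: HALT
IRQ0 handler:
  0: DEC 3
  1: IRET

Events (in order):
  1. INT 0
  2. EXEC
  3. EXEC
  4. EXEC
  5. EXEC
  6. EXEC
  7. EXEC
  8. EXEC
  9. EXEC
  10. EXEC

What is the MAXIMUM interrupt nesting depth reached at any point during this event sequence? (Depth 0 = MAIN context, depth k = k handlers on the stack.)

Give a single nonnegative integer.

Event 1 (INT 0): INT 0 arrives: push (MAIN, PC=0), enter IRQ0 at PC=0 (depth now 1) [depth=1]
Event 2 (EXEC): [IRQ0] PC=0: DEC 3 -> ACC=-3 [depth=1]
Event 3 (EXEC): [IRQ0] PC=1: IRET -> resume MAIN at PC=0 (depth now 0) [depth=0]
Event 4 (EXEC): [MAIN] PC=0: INC 4 -> ACC=1 [depth=0]
Event 5 (EXEC): [MAIN] PC=1: NOP [depth=0]
Event 6 (EXEC): [MAIN] PC=2: INC 2 -> ACC=3 [depth=0]
Event 7 (EXEC): [MAIN] PC=3: INC 2 -> ACC=5 [depth=0]
Event 8 (EXEC): [MAIN] PC=4: INC 4 -> ACC=9 [depth=0]
Event 9 (EXEC): [MAIN] PC=5: INC 5 -> ACC=14 [depth=0]
Event 10 (EXEC): [MAIN] PC=6: HALT [depth=0]
Max depth observed: 1

Answer: 1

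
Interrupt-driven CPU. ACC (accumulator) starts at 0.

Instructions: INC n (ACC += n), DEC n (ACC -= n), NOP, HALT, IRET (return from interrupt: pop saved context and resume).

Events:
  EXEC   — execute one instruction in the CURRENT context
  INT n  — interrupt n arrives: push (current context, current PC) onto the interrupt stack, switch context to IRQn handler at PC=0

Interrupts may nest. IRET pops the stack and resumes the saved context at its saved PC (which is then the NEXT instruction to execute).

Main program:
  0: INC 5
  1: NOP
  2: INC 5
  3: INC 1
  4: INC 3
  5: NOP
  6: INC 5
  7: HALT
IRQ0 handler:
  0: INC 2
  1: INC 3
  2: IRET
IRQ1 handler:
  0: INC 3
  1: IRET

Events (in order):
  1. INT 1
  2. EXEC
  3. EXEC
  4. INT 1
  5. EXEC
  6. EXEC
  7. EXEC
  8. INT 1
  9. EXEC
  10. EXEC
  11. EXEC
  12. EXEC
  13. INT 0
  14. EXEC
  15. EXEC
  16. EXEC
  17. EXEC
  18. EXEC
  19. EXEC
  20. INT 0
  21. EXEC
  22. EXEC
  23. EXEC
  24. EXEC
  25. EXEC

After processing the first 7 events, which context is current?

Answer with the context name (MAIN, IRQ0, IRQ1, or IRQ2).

Answer: MAIN

Derivation:
Event 1 (INT 1): INT 1 arrives: push (MAIN, PC=0), enter IRQ1 at PC=0 (depth now 1)
Event 2 (EXEC): [IRQ1] PC=0: INC 3 -> ACC=3
Event 3 (EXEC): [IRQ1] PC=1: IRET -> resume MAIN at PC=0 (depth now 0)
Event 4 (INT 1): INT 1 arrives: push (MAIN, PC=0), enter IRQ1 at PC=0 (depth now 1)
Event 5 (EXEC): [IRQ1] PC=0: INC 3 -> ACC=6
Event 6 (EXEC): [IRQ1] PC=1: IRET -> resume MAIN at PC=0 (depth now 0)
Event 7 (EXEC): [MAIN] PC=0: INC 5 -> ACC=11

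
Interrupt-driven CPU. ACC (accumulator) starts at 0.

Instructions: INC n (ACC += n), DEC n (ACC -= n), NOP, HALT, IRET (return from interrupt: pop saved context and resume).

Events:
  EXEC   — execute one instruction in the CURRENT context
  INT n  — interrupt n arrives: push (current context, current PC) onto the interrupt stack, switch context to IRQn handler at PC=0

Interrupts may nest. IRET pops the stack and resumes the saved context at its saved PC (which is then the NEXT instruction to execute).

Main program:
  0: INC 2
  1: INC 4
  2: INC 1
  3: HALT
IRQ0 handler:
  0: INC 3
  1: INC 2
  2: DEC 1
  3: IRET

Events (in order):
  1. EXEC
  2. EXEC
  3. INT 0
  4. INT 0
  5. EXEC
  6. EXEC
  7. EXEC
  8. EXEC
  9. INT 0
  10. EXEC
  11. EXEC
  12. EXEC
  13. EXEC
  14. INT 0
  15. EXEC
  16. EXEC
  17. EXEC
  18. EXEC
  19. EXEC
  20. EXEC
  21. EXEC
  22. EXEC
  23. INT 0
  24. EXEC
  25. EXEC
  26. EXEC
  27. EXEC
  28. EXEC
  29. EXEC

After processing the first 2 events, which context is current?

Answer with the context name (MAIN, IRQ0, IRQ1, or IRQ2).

Answer: MAIN

Derivation:
Event 1 (EXEC): [MAIN] PC=0: INC 2 -> ACC=2
Event 2 (EXEC): [MAIN] PC=1: INC 4 -> ACC=6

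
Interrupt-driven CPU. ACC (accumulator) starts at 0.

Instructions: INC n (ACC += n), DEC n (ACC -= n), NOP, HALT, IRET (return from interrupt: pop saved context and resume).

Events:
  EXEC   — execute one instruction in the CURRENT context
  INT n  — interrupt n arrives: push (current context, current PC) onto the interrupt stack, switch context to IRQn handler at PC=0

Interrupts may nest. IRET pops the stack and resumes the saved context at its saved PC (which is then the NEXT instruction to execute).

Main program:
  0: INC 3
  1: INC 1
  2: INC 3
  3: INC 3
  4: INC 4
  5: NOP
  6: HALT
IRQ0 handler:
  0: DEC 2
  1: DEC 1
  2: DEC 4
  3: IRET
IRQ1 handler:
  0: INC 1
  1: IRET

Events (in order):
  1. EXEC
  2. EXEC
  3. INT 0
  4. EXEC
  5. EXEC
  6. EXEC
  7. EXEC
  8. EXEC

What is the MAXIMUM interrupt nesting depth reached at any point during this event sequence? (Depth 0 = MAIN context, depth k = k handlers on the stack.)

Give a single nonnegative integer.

Event 1 (EXEC): [MAIN] PC=0: INC 3 -> ACC=3 [depth=0]
Event 2 (EXEC): [MAIN] PC=1: INC 1 -> ACC=4 [depth=0]
Event 3 (INT 0): INT 0 arrives: push (MAIN, PC=2), enter IRQ0 at PC=0 (depth now 1) [depth=1]
Event 4 (EXEC): [IRQ0] PC=0: DEC 2 -> ACC=2 [depth=1]
Event 5 (EXEC): [IRQ0] PC=1: DEC 1 -> ACC=1 [depth=1]
Event 6 (EXEC): [IRQ0] PC=2: DEC 4 -> ACC=-3 [depth=1]
Event 7 (EXEC): [IRQ0] PC=3: IRET -> resume MAIN at PC=2 (depth now 0) [depth=0]
Event 8 (EXEC): [MAIN] PC=2: INC 3 -> ACC=0 [depth=0]
Max depth observed: 1

Answer: 1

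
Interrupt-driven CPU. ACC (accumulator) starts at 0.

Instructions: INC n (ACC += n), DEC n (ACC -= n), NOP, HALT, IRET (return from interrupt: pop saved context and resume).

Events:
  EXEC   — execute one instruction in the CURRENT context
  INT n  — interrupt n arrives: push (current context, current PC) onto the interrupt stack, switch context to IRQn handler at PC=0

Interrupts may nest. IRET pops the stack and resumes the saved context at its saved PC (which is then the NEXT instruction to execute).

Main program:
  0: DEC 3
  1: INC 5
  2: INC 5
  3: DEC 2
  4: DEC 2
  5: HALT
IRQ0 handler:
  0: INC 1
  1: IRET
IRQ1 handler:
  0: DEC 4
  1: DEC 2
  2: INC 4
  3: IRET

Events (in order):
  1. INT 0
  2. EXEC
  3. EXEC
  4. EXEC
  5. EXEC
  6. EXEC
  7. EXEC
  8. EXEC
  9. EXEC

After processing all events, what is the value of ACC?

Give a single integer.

Answer: 4

Derivation:
Event 1 (INT 0): INT 0 arrives: push (MAIN, PC=0), enter IRQ0 at PC=0 (depth now 1)
Event 2 (EXEC): [IRQ0] PC=0: INC 1 -> ACC=1
Event 3 (EXEC): [IRQ0] PC=1: IRET -> resume MAIN at PC=0 (depth now 0)
Event 4 (EXEC): [MAIN] PC=0: DEC 3 -> ACC=-2
Event 5 (EXEC): [MAIN] PC=1: INC 5 -> ACC=3
Event 6 (EXEC): [MAIN] PC=2: INC 5 -> ACC=8
Event 7 (EXEC): [MAIN] PC=3: DEC 2 -> ACC=6
Event 8 (EXEC): [MAIN] PC=4: DEC 2 -> ACC=4
Event 9 (EXEC): [MAIN] PC=5: HALT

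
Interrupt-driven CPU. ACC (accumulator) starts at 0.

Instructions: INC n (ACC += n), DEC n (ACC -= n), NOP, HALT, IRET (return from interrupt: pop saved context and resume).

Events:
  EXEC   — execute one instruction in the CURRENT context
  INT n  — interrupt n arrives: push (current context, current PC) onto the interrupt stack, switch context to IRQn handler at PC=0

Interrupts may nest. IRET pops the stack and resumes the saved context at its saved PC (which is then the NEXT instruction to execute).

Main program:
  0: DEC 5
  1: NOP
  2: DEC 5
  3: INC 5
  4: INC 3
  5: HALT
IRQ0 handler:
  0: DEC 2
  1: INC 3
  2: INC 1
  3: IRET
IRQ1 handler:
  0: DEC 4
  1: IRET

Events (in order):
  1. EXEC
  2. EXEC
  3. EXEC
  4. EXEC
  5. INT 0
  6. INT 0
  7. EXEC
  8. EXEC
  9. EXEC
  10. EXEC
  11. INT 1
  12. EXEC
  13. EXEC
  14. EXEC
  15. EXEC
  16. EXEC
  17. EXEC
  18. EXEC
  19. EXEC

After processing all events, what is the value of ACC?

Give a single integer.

Answer: -2

Derivation:
Event 1 (EXEC): [MAIN] PC=0: DEC 5 -> ACC=-5
Event 2 (EXEC): [MAIN] PC=1: NOP
Event 3 (EXEC): [MAIN] PC=2: DEC 5 -> ACC=-10
Event 4 (EXEC): [MAIN] PC=3: INC 5 -> ACC=-5
Event 5 (INT 0): INT 0 arrives: push (MAIN, PC=4), enter IRQ0 at PC=0 (depth now 1)
Event 6 (INT 0): INT 0 arrives: push (IRQ0, PC=0), enter IRQ0 at PC=0 (depth now 2)
Event 7 (EXEC): [IRQ0] PC=0: DEC 2 -> ACC=-7
Event 8 (EXEC): [IRQ0] PC=1: INC 3 -> ACC=-4
Event 9 (EXEC): [IRQ0] PC=2: INC 1 -> ACC=-3
Event 10 (EXEC): [IRQ0] PC=3: IRET -> resume IRQ0 at PC=0 (depth now 1)
Event 11 (INT 1): INT 1 arrives: push (IRQ0, PC=0), enter IRQ1 at PC=0 (depth now 2)
Event 12 (EXEC): [IRQ1] PC=0: DEC 4 -> ACC=-7
Event 13 (EXEC): [IRQ1] PC=1: IRET -> resume IRQ0 at PC=0 (depth now 1)
Event 14 (EXEC): [IRQ0] PC=0: DEC 2 -> ACC=-9
Event 15 (EXEC): [IRQ0] PC=1: INC 3 -> ACC=-6
Event 16 (EXEC): [IRQ0] PC=2: INC 1 -> ACC=-5
Event 17 (EXEC): [IRQ0] PC=3: IRET -> resume MAIN at PC=4 (depth now 0)
Event 18 (EXEC): [MAIN] PC=4: INC 3 -> ACC=-2
Event 19 (EXEC): [MAIN] PC=5: HALT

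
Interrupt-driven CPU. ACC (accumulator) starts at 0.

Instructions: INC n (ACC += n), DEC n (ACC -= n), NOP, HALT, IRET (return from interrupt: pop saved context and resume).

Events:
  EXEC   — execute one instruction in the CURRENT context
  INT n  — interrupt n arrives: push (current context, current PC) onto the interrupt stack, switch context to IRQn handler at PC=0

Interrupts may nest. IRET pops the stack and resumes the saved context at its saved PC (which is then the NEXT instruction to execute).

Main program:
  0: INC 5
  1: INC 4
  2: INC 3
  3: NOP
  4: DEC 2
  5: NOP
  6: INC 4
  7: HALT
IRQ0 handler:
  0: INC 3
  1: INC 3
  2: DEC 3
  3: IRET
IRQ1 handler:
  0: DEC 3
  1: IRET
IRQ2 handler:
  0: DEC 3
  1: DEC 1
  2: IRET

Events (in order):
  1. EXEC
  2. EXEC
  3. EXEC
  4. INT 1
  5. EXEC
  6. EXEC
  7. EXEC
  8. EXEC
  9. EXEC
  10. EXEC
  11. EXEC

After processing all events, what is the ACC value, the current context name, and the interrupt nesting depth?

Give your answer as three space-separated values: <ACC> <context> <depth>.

Event 1 (EXEC): [MAIN] PC=0: INC 5 -> ACC=5
Event 2 (EXEC): [MAIN] PC=1: INC 4 -> ACC=9
Event 3 (EXEC): [MAIN] PC=2: INC 3 -> ACC=12
Event 4 (INT 1): INT 1 arrives: push (MAIN, PC=3), enter IRQ1 at PC=0 (depth now 1)
Event 5 (EXEC): [IRQ1] PC=0: DEC 3 -> ACC=9
Event 6 (EXEC): [IRQ1] PC=1: IRET -> resume MAIN at PC=3 (depth now 0)
Event 7 (EXEC): [MAIN] PC=3: NOP
Event 8 (EXEC): [MAIN] PC=4: DEC 2 -> ACC=7
Event 9 (EXEC): [MAIN] PC=5: NOP
Event 10 (EXEC): [MAIN] PC=6: INC 4 -> ACC=11
Event 11 (EXEC): [MAIN] PC=7: HALT

Answer: 11 MAIN 0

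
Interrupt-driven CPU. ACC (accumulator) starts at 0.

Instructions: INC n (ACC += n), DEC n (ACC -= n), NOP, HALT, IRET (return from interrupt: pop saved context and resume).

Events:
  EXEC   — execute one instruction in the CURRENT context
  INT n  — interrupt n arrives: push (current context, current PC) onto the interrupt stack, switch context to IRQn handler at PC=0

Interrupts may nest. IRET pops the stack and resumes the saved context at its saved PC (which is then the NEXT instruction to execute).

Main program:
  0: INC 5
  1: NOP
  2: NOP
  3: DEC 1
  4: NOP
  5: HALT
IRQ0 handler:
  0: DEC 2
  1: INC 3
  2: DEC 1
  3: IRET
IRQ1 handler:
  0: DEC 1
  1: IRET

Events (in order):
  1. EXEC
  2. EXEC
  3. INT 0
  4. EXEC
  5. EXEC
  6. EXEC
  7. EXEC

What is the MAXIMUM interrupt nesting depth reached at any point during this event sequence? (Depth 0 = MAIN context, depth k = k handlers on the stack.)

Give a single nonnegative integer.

Answer: 1

Derivation:
Event 1 (EXEC): [MAIN] PC=0: INC 5 -> ACC=5 [depth=0]
Event 2 (EXEC): [MAIN] PC=1: NOP [depth=0]
Event 3 (INT 0): INT 0 arrives: push (MAIN, PC=2), enter IRQ0 at PC=0 (depth now 1) [depth=1]
Event 4 (EXEC): [IRQ0] PC=0: DEC 2 -> ACC=3 [depth=1]
Event 5 (EXEC): [IRQ0] PC=1: INC 3 -> ACC=6 [depth=1]
Event 6 (EXEC): [IRQ0] PC=2: DEC 1 -> ACC=5 [depth=1]
Event 7 (EXEC): [IRQ0] PC=3: IRET -> resume MAIN at PC=2 (depth now 0) [depth=0]
Max depth observed: 1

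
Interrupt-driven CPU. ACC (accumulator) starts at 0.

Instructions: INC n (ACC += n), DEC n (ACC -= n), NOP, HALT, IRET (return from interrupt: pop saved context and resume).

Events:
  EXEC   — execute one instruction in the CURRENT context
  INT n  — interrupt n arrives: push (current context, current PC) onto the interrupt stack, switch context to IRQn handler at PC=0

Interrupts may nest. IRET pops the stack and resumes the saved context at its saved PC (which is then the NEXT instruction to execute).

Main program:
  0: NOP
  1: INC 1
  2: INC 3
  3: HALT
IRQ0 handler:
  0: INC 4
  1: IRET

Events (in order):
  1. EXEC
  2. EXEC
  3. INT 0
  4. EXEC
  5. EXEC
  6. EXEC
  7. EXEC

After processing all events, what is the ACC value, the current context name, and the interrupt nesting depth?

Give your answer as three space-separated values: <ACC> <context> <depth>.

Event 1 (EXEC): [MAIN] PC=0: NOP
Event 2 (EXEC): [MAIN] PC=1: INC 1 -> ACC=1
Event 3 (INT 0): INT 0 arrives: push (MAIN, PC=2), enter IRQ0 at PC=0 (depth now 1)
Event 4 (EXEC): [IRQ0] PC=0: INC 4 -> ACC=5
Event 5 (EXEC): [IRQ0] PC=1: IRET -> resume MAIN at PC=2 (depth now 0)
Event 6 (EXEC): [MAIN] PC=2: INC 3 -> ACC=8
Event 7 (EXEC): [MAIN] PC=3: HALT

Answer: 8 MAIN 0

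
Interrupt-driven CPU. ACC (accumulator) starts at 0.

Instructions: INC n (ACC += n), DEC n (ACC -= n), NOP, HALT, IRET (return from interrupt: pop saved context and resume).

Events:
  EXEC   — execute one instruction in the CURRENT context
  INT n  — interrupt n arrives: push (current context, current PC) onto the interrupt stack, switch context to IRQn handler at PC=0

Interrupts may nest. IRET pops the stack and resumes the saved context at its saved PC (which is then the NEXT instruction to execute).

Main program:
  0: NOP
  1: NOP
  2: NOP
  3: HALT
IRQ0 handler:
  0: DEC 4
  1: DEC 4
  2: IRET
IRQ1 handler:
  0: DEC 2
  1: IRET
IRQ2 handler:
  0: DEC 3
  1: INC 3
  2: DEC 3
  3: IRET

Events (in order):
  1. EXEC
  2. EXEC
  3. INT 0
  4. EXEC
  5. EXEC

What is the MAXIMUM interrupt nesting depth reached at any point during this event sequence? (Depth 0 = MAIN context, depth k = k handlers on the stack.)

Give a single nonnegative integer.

Event 1 (EXEC): [MAIN] PC=0: NOP [depth=0]
Event 2 (EXEC): [MAIN] PC=1: NOP [depth=0]
Event 3 (INT 0): INT 0 arrives: push (MAIN, PC=2), enter IRQ0 at PC=0 (depth now 1) [depth=1]
Event 4 (EXEC): [IRQ0] PC=0: DEC 4 -> ACC=-4 [depth=1]
Event 5 (EXEC): [IRQ0] PC=1: DEC 4 -> ACC=-8 [depth=1]
Max depth observed: 1

Answer: 1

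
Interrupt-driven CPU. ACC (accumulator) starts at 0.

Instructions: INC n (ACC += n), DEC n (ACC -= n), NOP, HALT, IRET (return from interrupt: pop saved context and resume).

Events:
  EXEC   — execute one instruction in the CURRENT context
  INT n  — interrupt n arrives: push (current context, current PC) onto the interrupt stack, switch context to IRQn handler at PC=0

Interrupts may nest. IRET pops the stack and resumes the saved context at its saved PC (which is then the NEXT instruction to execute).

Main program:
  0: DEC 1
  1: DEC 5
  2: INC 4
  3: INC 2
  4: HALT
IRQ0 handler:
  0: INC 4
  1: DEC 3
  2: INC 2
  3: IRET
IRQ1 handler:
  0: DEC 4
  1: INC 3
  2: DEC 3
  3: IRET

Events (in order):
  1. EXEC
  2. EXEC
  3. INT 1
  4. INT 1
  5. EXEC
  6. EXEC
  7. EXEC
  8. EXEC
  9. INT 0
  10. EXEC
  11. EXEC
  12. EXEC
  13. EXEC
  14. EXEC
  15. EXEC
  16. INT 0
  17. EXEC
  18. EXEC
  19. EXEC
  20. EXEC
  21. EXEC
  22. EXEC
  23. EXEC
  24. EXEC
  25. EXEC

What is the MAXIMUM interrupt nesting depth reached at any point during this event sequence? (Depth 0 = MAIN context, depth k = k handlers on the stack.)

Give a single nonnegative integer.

Answer: 2

Derivation:
Event 1 (EXEC): [MAIN] PC=0: DEC 1 -> ACC=-1 [depth=0]
Event 2 (EXEC): [MAIN] PC=1: DEC 5 -> ACC=-6 [depth=0]
Event 3 (INT 1): INT 1 arrives: push (MAIN, PC=2), enter IRQ1 at PC=0 (depth now 1) [depth=1]
Event 4 (INT 1): INT 1 arrives: push (IRQ1, PC=0), enter IRQ1 at PC=0 (depth now 2) [depth=2]
Event 5 (EXEC): [IRQ1] PC=0: DEC 4 -> ACC=-10 [depth=2]
Event 6 (EXEC): [IRQ1] PC=1: INC 3 -> ACC=-7 [depth=2]
Event 7 (EXEC): [IRQ1] PC=2: DEC 3 -> ACC=-10 [depth=2]
Event 8 (EXEC): [IRQ1] PC=3: IRET -> resume IRQ1 at PC=0 (depth now 1) [depth=1]
Event 9 (INT 0): INT 0 arrives: push (IRQ1, PC=0), enter IRQ0 at PC=0 (depth now 2) [depth=2]
Event 10 (EXEC): [IRQ0] PC=0: INC 4 -> ACC=-6 [depth=2]
Event 11 (EXEC): [IRQ0] PC=1: DEC 3 -> ACC=-9 [depth=2]
Event 12 (EXEC): [IRQ0] PC=2: INC 2 -> ACC=-7 [depth=2]
Event 13 (EXEC): [IRQ0] PC=3: IRET -> resume IRQ1 at PC=0 (depth now 1) [depth=1]
Event 14 (EXEC): [IRQ1] PC=0: DEC 4 -> ACC=-11 [depth=1]
Event 15 (EXEC): [IRQ1] PC=1: INC 3 -> ACC=-8 [depth=1]
Event 16 (INT 0): INT 0 arrives: push (IRQ1, PC=2), enter IRQ0 at PC=0 (depth now 2) [depth=2]
Event 17 (EXEC): [IRQ0] PC=0: INC 4 -> ACC=-4 [depth=2]
Event 18 (EXEC): [IRQ0] PC=1: DEC 3 -> ACC=-7 [depth=2]
Event 19 (EXEC): [IRQ0] PC=2: INC 2 -> ACC=-5 [depth=2]
Event 20 (EXEC): [IRQ0] PC=3: IRET -> resume IRQ1 at PC=2 (depth now 1) [depth=1]
Event 21 (EXEC): [IRQ1] PC=2: DEC 3 -> ACC=-8 [depth=1]
Event 22 (EXEC): [IRQ1] PC=3: IRET -> resume MAIN at PC=2 (depth now 0) [depth=0]
Event 23 (EXEC): [MAIN] PC=2: INC 4 -> ACC=-4 [depth=0]
Event 24 (EXEC): [MAIN] PC=3: INC 2 -> ACC=-2 [depth=0]
Event 25 (EXEC): [MAIN] PC=4: HALT [depth=0]
Max depth observed: 2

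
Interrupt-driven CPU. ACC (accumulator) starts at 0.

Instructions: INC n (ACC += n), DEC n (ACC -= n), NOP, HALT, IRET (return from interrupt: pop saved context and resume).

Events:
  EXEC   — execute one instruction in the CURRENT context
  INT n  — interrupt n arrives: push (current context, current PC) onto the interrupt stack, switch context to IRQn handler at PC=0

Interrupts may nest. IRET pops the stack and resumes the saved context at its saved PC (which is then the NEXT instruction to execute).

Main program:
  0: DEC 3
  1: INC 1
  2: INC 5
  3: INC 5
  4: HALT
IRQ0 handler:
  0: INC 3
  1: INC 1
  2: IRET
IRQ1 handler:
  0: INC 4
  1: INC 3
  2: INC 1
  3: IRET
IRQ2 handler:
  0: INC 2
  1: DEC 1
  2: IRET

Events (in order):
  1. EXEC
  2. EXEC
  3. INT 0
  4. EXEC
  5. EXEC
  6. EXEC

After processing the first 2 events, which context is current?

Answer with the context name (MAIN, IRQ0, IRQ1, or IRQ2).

Answer: MAIN

Derivation:
Event 1 (EXEC): [MAIN] PC=0: DEC 3 -> ACC=-3
Event 2 (EXEC): [MAIN] PC=1: INC 1 -> ACC=-2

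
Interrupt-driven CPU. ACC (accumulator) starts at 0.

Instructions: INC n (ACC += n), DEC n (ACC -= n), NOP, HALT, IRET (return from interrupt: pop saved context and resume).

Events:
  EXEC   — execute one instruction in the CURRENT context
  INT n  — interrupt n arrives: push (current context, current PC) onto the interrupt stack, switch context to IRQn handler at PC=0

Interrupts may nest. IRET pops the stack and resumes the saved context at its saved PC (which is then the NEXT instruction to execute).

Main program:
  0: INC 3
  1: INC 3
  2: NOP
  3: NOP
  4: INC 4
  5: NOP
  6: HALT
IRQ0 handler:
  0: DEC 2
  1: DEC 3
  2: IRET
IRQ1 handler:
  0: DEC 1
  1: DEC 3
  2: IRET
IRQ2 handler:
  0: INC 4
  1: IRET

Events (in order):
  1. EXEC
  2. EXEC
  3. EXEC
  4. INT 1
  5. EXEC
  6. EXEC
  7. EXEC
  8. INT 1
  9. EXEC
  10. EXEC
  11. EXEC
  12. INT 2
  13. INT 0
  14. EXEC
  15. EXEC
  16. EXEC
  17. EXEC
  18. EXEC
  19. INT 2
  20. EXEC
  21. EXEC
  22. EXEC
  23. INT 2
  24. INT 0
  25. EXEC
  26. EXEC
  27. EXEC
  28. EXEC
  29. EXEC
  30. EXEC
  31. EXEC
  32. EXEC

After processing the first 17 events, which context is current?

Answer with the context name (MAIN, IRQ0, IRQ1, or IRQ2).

Event 1 (EXEC): [MAIN] PC=0: INC 3 -> ACC=3
Event 2 (EXEC): [MAIN] PC=1: INC 3 -> ACC=6
Event 3 (EXEC): [MAIN] PC=2: NOP
Event 4 (INT 1): INT 1 arrives: push (MAIN, PC=3), enter IRQ1 at PC=0 (depth now 1)
Event 5 (EXEC): [IRQ1] PC=0: DEC 1 -> ACC=5
Event 6 (EXEC): [IRQ1] PC=1: DEC 3 -> ACC=2
Event 7 (EXEC): [IRQ1] PC=2: IRET -> resume MAIN at PC=3 (depth now 0)
Event 8 (INT 1): INT 1 arrives: push (MAIN, PC=3), enter IRQ1 at PC=0 (depth now 1)
Event 9 (EXEC): [IRQ1] PC=0: DEC 1 -> ACC=1
Event 10 (EXEC): [IRQ1] PC=1: DEC 3 -> ACC=-2
Event 11 (EXEC): [IRQ1] PC=2: IRET -> resume MAIN at PC=3 (depth now 0)
Event 12 (INT 2): INT 2 arrives: push (MAIN, PC=3), enter IRQ2 at PC=0 (depth now 1)
Event 13 (INT 0): INT 0 arrives: push (IRQ2, PC=0), enter IRQ0 at PC=0 (depth now 2)
Event 14 (EXEC): [IRQ0] PC=0: DEC 2 -> ACC=-4
Event 15 (EXEC): [IRQ0] PC=1: DEC 3 -> ACC=-7
Event 16 (EXEC): [IRQ0] PC=2: IRET -> resume IRQ2 at PC=0 (depth now 1)
Event 17 (EXEC): [IRQ2] PC=0: INC 4 -> ACC=-3

Answer: IRQ2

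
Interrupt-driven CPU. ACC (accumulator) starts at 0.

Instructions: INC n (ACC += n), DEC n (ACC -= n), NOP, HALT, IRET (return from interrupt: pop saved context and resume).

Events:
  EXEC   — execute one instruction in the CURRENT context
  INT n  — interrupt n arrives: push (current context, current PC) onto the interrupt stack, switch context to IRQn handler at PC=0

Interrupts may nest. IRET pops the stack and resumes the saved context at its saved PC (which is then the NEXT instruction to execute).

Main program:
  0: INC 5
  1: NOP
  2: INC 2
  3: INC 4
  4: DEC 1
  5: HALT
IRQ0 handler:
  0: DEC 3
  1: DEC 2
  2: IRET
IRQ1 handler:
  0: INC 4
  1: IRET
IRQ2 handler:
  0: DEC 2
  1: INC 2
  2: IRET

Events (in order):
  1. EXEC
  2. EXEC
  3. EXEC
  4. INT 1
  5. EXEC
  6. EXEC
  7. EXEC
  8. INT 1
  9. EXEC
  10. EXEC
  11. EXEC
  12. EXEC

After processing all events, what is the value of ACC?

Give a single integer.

Event 1 (EXEC): [MAIN] PC=0: INC 5 -> ACC=5
Event 2 (EXEC): [MAIN] PC=1: NOP
Event 3 (EXEC): [MAIN] PC=2: INC 2 -> ACC=7
Event 4 (INT 1): INT 1 arrives: push (MAIN, PC=3), enter IRQ1 at PC=0 (depth now 1)
Event 5 (EXEC): [IRQ1] PC=0: INC 4 -> ACC=11
Event 6 (EXEC): [IRQ1] PC=1: IRET -> resume MAIN at PC=3 (depth now 0)
Event 7 (EXEC): [MAIN] PC=3: INC 4 -> ACC=15
Event 8 (INT 1): INT 1 arrives: push (MAIN, PC=4), enter IRQ1 at PC=0 (depth now 1)
Event 9 (EXEC): [IRQ1] PC=0: INC 4 -> ACC=19
Event 10 (EXEC): [IRQ1] PC=1: IRET -> resume MAIN at PC=4 (depth now 0)
Event 11 (EXEC): [MAIN] PC=4: DEC 1 -> ACC=18
Event 12 (EXEC): [MAIN] PC=5: HALT

Answer: 18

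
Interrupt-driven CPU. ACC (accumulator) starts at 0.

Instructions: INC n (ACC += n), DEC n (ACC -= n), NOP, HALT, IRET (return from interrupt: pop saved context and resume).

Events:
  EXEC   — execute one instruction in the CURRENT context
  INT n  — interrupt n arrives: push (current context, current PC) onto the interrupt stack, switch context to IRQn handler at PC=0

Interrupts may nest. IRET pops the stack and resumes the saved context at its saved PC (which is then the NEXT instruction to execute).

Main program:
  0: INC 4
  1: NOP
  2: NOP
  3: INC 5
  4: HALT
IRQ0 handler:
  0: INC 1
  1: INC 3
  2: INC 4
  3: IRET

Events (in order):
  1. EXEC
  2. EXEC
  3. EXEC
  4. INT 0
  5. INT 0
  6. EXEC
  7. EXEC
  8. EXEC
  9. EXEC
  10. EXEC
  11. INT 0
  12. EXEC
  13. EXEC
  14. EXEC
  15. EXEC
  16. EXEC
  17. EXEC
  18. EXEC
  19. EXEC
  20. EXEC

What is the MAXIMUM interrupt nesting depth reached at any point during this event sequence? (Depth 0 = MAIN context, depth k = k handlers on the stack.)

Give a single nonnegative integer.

Answer: 2

Derivation:
Event 1 (EXEC): [MAIN] PC=0: INC 4 -> ACC=4 [depth=0]
Event 2 (EXEC): [MAIN] PC=1: NOP [depth=0]
Event 3 (EXEC): [MAIN] PC=2: NOP [depth=0]
Event 4 (INT 0): INT 0 arrives: push (MAIN, PC=3), enter IRQ0 at PC=0 (depth now 1) [depth=1]
Event 5 (INT 0): INT 0 arrives: push (IRQ0, PC=0), enter IRQ0 at PC=0 (depth now 2) [depth=2]
Event 6 (EXEC): [IRQ0] PC=0: INC 1 -> ACC=5 [depth=2]
Event 7 (EXEC): [IRQ0] PC=1: INC 3 -> ACC=8 [depth=2]
Event 8 (EXEC): [IRQ0] PC=2: INC 4 -> ACC=12 [depth=2]
Event 9 (EXEC): [IRQ0] PC=3: IRET -> resume IRQ0 at PC=0 (depth now 1) [depth=1]
Event 10 (EXEC): [IRQ0] PC=0: INC 1 -> ACC=13 [depth=1]
Event 11 (INT 0): INT 0 arrives: push (IRQ0, PC=1), enter IRQ0 at PC=0 (depth now 2) [depth=2]
Event 12 (EXEC): [IRQ0] PC=0: INC 1 -> ACC=14 [depth=2]
Event 13 (EXEC): [IRQ0] PC=1: INC 3 -> ACC=17 [depth=2]
Event 14 (EXEC): [IRQ0] PC=2: INC 4 -> ACC=21 [depth=2]
Event 15 (EXEC): [IRQ0] PC=3: IRET -> resume IRQ0 at PC=1 (depth now 1) [depth=1]
Event 16 (EXEC): [IRQ0] PC=1: INC 3 -> ACC=24 [depth=1]
Event 17 (EXEC): [IRQ0] PC=2: INC 4 -> ACC=28 [depth=1]
Event 18 (EXEC): [IRQ0] PC=3: IRET -> resume MAIN at PC=3 (depth now 0) [depth=0]
Event 19 (EXEC): [MAIN] PC=3: INC 5 -> ACC=33 [depth=0]
Event 20 (EXEC): [MAIN] PC=4: HALT [depth=0]
Max depth observed: 2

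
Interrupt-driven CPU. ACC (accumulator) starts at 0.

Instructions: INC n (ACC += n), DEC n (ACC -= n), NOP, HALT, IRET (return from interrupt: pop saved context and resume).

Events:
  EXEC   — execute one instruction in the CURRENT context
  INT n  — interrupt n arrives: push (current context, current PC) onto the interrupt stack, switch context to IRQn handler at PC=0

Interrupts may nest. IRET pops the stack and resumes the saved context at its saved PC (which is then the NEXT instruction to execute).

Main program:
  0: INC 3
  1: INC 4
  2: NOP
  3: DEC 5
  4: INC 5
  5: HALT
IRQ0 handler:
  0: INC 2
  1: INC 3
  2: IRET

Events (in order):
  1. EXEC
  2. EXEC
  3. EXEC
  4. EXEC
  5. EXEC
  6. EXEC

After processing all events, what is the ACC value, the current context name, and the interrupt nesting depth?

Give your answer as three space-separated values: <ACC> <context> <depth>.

Answer: 7 MAIN 0

Derivation:
Event 1 (EXEC): [MAIN] PC=0: INC 3 -> ACC=3
Event 2 (EXEC): [MAIN] PC=1: INC 4 -> ACC=7
Event 3 (EXEC): [MAIN] PC=2: NOP
Event 4 (EXEC): [MAIN] PC=3: DEC 5 -> ACC=2
Event 5 (EXEC): [MAIN] PC=4: INC 5 -> ACC=7
Event 6 (EXEC): [MAIN] PC=5: HALT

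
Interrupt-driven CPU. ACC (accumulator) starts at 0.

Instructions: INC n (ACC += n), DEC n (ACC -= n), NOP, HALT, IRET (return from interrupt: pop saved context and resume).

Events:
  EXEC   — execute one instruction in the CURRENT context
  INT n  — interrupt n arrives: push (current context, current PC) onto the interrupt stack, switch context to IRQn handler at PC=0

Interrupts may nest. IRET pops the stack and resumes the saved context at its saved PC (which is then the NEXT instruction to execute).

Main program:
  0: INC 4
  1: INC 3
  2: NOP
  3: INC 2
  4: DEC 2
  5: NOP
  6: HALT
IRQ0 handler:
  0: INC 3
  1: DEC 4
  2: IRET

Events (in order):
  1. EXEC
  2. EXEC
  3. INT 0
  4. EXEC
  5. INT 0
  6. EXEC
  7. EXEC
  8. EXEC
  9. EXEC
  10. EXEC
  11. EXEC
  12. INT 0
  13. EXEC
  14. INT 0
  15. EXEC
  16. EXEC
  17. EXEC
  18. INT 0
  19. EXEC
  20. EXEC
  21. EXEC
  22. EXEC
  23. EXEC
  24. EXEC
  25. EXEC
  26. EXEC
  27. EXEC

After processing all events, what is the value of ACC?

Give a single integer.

Event 1 (EXEC): [MAIN] PC=0: INC 4 -> ACC=4
Event 2 (EXEC): [MAIN] PC=1: INC 3 -> ACC=7
Event 3 (INT 0): INT 0 arrives: push (MAIN, PC=2), enter IRQ0 at PC=0 (depth now 1)
Event 4 (EXEC): [IRQ0] PC=0: INC 3 -> ACC=10
Event 5 (INT 0): INT 0 arrives: push (IRQ0, PC=1), enter IRQ0 at PC=0 (depth now 2)
Event 6 (EXEC): [IRQ0] PC=0: INC 3 -> ACC=13
Event 7 (EXEC): [IRQ0] PC=1: DEC 4 -> ACC=9
Event 8 (EXEC): [IRQ0] PC=2: IRET -> resume IRQ0 at PC=1 (depth now 1)
Event 9 (EXEC): [IRQ0] PC=1: DEC 4 -> ACC=5
Event 10 (EXEC): [IRQ0] PC=2: IRET -> resume MAIN at PC=2 (depth now 0)
Event 11 (EXEC): [MAIN] PC=2: NOP
Event 12 (INT 0): INT 0 arrives: push (MAIN, PC=3), enter IRQ0 at PC=0 (depth now 1)
Event 13 (EXEC): [IRQ0] PC=0: INC 3 -> ACC=8
Event 14 (INT 0): INT 0 arrives: push (IRQ0, PC=1), enter IRQ0 at PC=0 (depth now 2)
Event 15 (EXEC): [IRQ0] PC=0: INC 3 -> ACC=11
Event 16 (EXEC): [IRQ0] PC=1: DEC 4 -> ACC=7
Event 17 (EXEC): [IRQ0] PC=2: IRET -> resume IRQ0 at PC=1 (depth now 1)
Event 18 (INT 0): INT 0 arrives: push (IRQ0, PC=1), enter IRQ0 at PC=0 (depth now 2)
Event 19 (EXEC): [IRQ0] PC=0: INC 3 -> ACC=10
Event 20 (EXEC): [IRQ0] PC=1: DEC 4 -> ACC=6
Event 21 (EXEC): [IRQ0] PC=2: IRET -> resume IRQ0 at PC=1 (depth now 1)
Event 22 (EXEC): [IRQ0] PC=1: DEC 4 -> ACC=2
Event 23 (EXEC): [IRQ0] PC=2: IRET -> resume MAIN at PC=3 (depth now 0)
Event 24 (EXEC): [MAIN] PC=3: INC 2 -> ACC=4
Event 25 (EXEC): [MAIN] PC=4: DEC 2 -> ACC=2
Event 26 (EXEC): [MAIN] PC=5: NOP
Event 27 (EXEC): [MAIN] PC=6: HALT

Answer: 2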